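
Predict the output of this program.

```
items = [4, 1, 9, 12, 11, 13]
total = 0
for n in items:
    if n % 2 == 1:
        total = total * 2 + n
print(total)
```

79

n=4: not odd
n=1: odd, total = 0*2+1 = 1
n=9: odd, total = 1*2+9 = 11
n=12: not odd
n=11: odd, total = 11*2+11 = 33
n=13: odd, total = 33*2+13 = 79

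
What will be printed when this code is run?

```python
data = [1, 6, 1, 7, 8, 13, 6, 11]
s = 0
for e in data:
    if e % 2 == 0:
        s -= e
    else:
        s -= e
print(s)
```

-53

e=1: not even, s = 0-1 = -1
e=6: even, s = (-1)-6 = -7
e=1: not even, s = (-7)-1 = -8
e=7: not even, s = (-8)-7 = -15
e=8: even, s = (-15)-8 = -23
e=13: not even, s = (-23)-13 = -36
e=6: even, s = (-36)-6 = -42
e=11: not even, s = (-42)-11 = -53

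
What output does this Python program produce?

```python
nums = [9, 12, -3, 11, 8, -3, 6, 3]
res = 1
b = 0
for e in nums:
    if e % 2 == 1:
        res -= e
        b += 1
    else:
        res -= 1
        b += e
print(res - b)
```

-50

e=9: odd, res = 1-9 = -8; b=1
e=12: not odd, res = (-8)-1 = -9; b=13
e=-3: odd, res = (-9)-(-3) = -6; b=14
e=11: odd, res = (-6)-11 = -17; b=15
e=8: not odd, res = (-17)-1 = -18; b=23
e=-3: odd, res = (-18)-(-3) = -15; b=24
e=6: not odd, res = (-15)-1 = -16; b=30
e=3: odd, res = (-16)-3 = -19; b=31
res-b = (-19)-31 = -50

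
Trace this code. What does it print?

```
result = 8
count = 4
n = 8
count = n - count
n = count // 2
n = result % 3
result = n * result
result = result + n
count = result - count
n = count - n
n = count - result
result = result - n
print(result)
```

count = 8-4 = 4
n = 4//2 = 2
n = 8%3 = 2
result = 2*8 = 16
result = 16+2 = 18
count = 18-4 = 14
n = 14-2 = 12
n = 14-18 = -4
result = 18-(-4) = 22

22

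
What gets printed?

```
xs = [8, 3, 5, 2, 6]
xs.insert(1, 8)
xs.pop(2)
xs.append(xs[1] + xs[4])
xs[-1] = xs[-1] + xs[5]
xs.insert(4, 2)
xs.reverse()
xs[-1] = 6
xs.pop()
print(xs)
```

insert 8 at 1 → [8, 8, 3, 5, 2, 6]
pop(2) removes 3 → [8, 8, 5, 2, 6]
append xs[1]+xs[4] = 8+6 = 14 → [8, 8, 5, 2, 6, 14]
xs[-1] = xs[-1]+xs[5] = 14+14 = 28 → [8, 8, 5, 2, 6, 28]
insert 2 at 4 → [8, 8, 5, 2, 2, 6, 28]
reverse → [28, 6, 2, 2, 5, 8, 8]
xs[-1] = 6 → [28, 6, 2, 2, 5, 8, 6]
pop() removes 6 → [28, 6, 2, 2, 5, 8]

[28, 6, 2, 2, 5, 8]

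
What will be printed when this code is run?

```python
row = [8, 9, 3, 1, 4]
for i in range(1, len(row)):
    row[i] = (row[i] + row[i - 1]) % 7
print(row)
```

[8, 3, 6, 0, 4]

i=1: row[1] = (9+8)%7 = 3 → [8, 3, 3, 1, 4]
i=2: row[2] = (3+3)%7 = 6 → [8, 3, 6, 1, 4]
i=3: row[3] = (1+6)%7 = 0 → [8, 3, 6, 0, 4]
i=4: row[4] = (4+0)%7 = 4 → [8, 3, 6, 0, 4]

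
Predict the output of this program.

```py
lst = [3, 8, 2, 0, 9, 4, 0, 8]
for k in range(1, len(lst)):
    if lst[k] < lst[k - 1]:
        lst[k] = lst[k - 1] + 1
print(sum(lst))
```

k=1: 8>=3, unchanged → [3, 8, 2, 0, 9, 4, 0, 8]
k=2: 2<8, lst[2] = 8+1 = 9 → [3, 8, 9, 0, 9, 4, 0, 8]
k=3: 0<9, lst[3] = 9+1 = 10 → [3, 8, 9, 10, 9, 4, 0, 8]
k=4: 9<10, lst[4] = 10+1 = 11 → [3, 8, 9, 10, 11, 4, 0, 8]
k=5: 4<11, lst[5] = 11+1 = 12 → [3, 8, 9, 10, 11, 12, 0, 8]
k=6: 0<12, lst[6] = 12+1 = 13 → [3, 8, 9, 10, 11, 12, 13, 8]
k=7: 8<13, lst[7] = 13+1 = 14 → [3, 8, 9, 10, 11, 12, 13, 14]
sum = 80

80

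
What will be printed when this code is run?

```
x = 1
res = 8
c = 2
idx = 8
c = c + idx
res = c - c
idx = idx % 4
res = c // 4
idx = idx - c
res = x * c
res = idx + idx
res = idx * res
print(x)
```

c = 2+8 = 10
res = 10-10 = 0
idx = 8%4 = 0
res = 10//4 = 2
idx = 0-10 = -10
res = 1*10 = 10
res = (-10)+(-10) = -20
res = (-10)*(-20) = 200

1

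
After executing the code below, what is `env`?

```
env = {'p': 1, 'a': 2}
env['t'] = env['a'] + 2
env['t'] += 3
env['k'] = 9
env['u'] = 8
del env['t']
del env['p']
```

env['t'] = env['a']+2 = 4 → {'p': 1, 'a': 2, 't': 4}
env['t'] = 4+3 = 7 → {'p': 1, 'a': 2, 't': 7}
env['k'] = 9 → {'p': 1, 'a': 2, 't': 7, 'k': 9}
env['u'] = 8 → {'p': 1, 'a': 2, 't': 7, 'k': 9, 'u': 8}
del 't' → {'p': 1, 'a': 2, 'k': 9, 'u': 8}
del 'p' → {'a': 2, 'k': 9, 'u': 8}

{'a': 2, 'k': 9, 'u': 8}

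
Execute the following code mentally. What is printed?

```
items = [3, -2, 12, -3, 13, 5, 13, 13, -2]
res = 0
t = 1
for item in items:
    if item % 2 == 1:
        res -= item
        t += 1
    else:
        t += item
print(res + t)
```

-29

item=3: odd, res = 0-3 = -3; t=2
item=-2: not odd; t=0
item=12: not odd; t=12
item=-3: odd, res = (-3)-(-3) = 0; t=13
item=13: odd, res = 0-13 = -13; t=14
item=5: odd, res = (-13)-5 = -18; t=15
item=13: odd, res = (-18)-13 = -31; t=16
item=13: odd, res = (-31)-13 = -44; t=17
item=-2: not odd; t=15
res+t = (-44)+15 = -29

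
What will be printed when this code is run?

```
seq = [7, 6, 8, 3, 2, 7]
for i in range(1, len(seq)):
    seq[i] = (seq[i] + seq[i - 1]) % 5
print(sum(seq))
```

i=1: seq[1] = (6+7)%5 = 3 → [7, 3, 8, 3, 2, 7]
i=2: seq[2] = (8+3)%5 = 1 → [7, 3, 1, 3, 2, 7]
i=3: seq[3] = (3+1)%5 = 4 → [7, 3, 1, 4, 2, 7]
i=4: seq[4] = (2+4)%5 = 1 → [7, 3, 1, 4, 1, 7]
i=5: seq[5] = (7+1)%5 = 3 → [7, 3, 1, 4, 1, 3]
sum = 19

19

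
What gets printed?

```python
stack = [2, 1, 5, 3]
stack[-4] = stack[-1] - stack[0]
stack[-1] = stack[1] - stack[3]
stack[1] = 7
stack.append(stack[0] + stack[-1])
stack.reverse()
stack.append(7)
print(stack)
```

stack[-4] = stack[-1]-stack[0] = 3-2 = 1 → [1, 1, 5, 3]
stack[-1] = stack[1]-stack[3] = 1-3 = -2 → [1, 1, 5, -2]
stack[1] = 7 → [1, 7, 5, -2]
append stack[0]+stack[-1] = 1+(-2) = -1 → [1, 7, 5, -2, -1]
reverse → [-1, -2, 5, 7, 1]
append 7 → [-1, -2, 5, 7, 1, 7]

[-1, -2, 5, 7, 1, 7]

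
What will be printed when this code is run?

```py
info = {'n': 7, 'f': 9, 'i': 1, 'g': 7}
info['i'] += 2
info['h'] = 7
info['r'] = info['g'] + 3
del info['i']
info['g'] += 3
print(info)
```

{'n': 7, 'f': 9, 'g': 10, 'h': 7, 'r': 10}

info['i'] = 1+2 = 3 → {'n': 7, 'f': 9, 'i': 3, 'g': 7}
info['h'] = 7 → {'n': 7, 'f': 9, 'i': 3, 'g': 7, 'h': 7}
info['r'] = info['g']+3 = 10 → {'n': 7, 'f': 9, 'i': 3, 'g': 7, 'h': 7, 'r': 10}
del 'i' → {'n': 7, 'f': 9, 'g': 7, 'h': 7, 'r': 10}
info['g'] = 7+3 = 10 → {'n': 7, 'f': 9, 'g': 10, 'h': 7, 'r': 10}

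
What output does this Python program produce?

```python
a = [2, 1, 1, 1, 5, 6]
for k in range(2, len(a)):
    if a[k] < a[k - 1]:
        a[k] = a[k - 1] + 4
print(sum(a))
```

k=2: 1>=1, unchanged → [2, 1, 1, 1, 5, 6]
k=3: 1>=1, unchanged → [2, 1, 1, 1, 5, 6]
k=4: 5>=1, unchanged → [2, 1, 1, 1, 5, 6]
k=5: 6>=5, unchanged → [2, 1, 1, 1, 5, 6]
sum = 16

16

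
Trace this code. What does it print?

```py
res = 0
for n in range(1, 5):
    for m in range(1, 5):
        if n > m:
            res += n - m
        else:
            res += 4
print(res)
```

n=1,m=1: not 1>1, res = 0+4 = 4
n=1,m=2: not 1>2, res = 4+4 = 8
n=1,m=3: not 1>3, res = 8+4 = 12
n=1,m=4: not 1>4, res = 12+4 = 16
n=2,m=1: 2>1, res = 16+1 = 17
n=2,m=2: not 2>2, res = 17+4 = 21
n=2,m=3: not 2>3, res = 21+4 = 25
n=2,m=4: not 2>4, res = 25+4 = 29
n=3,m=1: 3>1, res = 29+2 = 31
n=3,m=2: 3>2, res = 31+1 = 32
n=3,m=3: not 3>3, res = 32+4 = 36
n=3,m=4: not 3>4, res = 36+4 = 40
n=4,m=1: 4>1, res = 40+3 = 43
n=4,m=2: 4>2, res = 43+2 = 45
n=4,m=3: 4>3, res = 45+1 = 46
n=4,m=4: not 4>4, res = 46+4 = 50

50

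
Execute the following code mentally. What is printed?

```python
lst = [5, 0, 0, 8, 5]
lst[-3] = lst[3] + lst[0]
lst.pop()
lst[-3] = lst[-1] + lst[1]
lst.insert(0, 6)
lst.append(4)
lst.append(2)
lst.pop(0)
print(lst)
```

lst[-3] = lst[3]+lst[0] = 8+5 = 13 → [5, 0, 13, 8, 5]
pop() removes 5 → [5, 0, 13, 8]
lst[-3] = lst[-1]+lst[1] = 8+0 = 8 → [5, 8, 13, 8]
insert 6 at 0 → [6, 5, 8, 13, 8]
append 4 → [6, 5, 8, 13, 8, 4]
append 2 → [6, 5, 8, 13, 8, 4, 2]
pop(0) removes 6 → [5, 8, 13, 8, 4, 2]

[5, 8, 13, 8, 4, 2]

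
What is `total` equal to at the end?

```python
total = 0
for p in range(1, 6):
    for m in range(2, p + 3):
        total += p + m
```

145

p=1,m=2: total = 0+3 = 3
p=1,m=3: total = 3+4 = 7
p=2,m=2: total = 7+4 = 11
p=2,m=3: total = 11+5 = 16
p=2,m=4: total = 16+6 = 22
p=3,m=2: total = 22+5 = 27
p=3,m=3: total = 27+6 = 33
p=3,m=4: total = 33+7 = 40
p=3,m=5: total = 40+8 = 48
p=4,m=2: total = 48+6 = 54
p=4,m=3: total = 54+7 = 61
p=4,m=4: total = 61+8 = 69
p=4,m=5: total = 69+9 = 78
p=4,m=6: total = 78+10 = 88
p=5,m=2: total = 88+7 = 95
p=5,m=3: total = 95+8 = 103
p=5,m=4: total = 103+9 = 112
p=5,m=5: total = 112+10 = 122
p=5,m=6: total = 122+11 = 133
p=5,m=7: total = 133+12 = 145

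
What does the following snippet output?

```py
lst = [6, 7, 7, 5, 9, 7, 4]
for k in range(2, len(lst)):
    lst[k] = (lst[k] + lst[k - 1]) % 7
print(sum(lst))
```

22

k=2: lst[2] = (7+7)%7 = 0 → [6, 7, 0, 5, 9, 7, 4]
k=3: lst[3] = (5+0)%7 = 5 → [6, 7, 0, 5, 9, 7, 4]
k=4: lst[4] = (9+5)%7 = 0 → [6, 7, 0, 5, 0, 7, 4]
k=5: lst[5] = (7+0)%7 = 0 → [6, 7, 0, 5, 0, 0, 4]
k=6: lst[6] = (4+0)%7 = 4 → [6, 7, 0, 5, 0, 0, 4]
sum = 22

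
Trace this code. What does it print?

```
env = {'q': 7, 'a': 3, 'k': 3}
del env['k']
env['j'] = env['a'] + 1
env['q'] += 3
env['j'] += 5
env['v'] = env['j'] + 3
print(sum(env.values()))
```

34

del 'k' → {'q': 7, 'a': 3}
env['j'] = env['a']+1 = 4 → {'q': 7, 'a': 3, 'j': 4}
env['q'] = 7+3 = 10 → {'q': 10, 'a': 3, 'j': 4}
env['j'] = 4+5 = 9 → {'q': 10, 'a': 3, 'j': 9}
env['v'] = env['j']+3 = 12 → {'q': 10, 'a': 3, 'j': 9, 'v': 12}
sum of values = 34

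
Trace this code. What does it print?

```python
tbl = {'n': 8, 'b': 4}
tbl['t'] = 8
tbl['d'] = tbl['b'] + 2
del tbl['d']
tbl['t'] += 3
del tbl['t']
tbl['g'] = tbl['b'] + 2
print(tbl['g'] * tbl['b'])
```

tbl['t'] = 8 → {'n': 8, 'b': 4, 't': 8}
tbl['d'] = tbl['b']+2 = 6 → {'n': 8, 'b': 4, 't': 8, 'd': 6}
del 'd' → {'n': 8, 'b': 4, 't': 8}
tbl['t'] = 8+3 = 11 → {'n': 8, 'b': 4, 't': 11}
del 't' → {'n': 8, 'b': 4}
tbl['g'] = tbl['b']+2 = 6 → {'n': 8, 'b': 4, 'g': 6}
tbl['g']*tbl['b'] = 6*4 = 24

24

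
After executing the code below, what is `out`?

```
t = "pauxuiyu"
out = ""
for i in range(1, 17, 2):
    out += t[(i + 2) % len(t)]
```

'xiuaxiua'

i=1: add t[3]='x' → 'x'
i=3: add t[5]='i' → 'xi'
i=5: add t[7]='u' → 'xiu'
i=7: add t[1]='a' → 'xiua'
i=9: add t[3]='x' → 'xiuax'
i=11: add t[5]='i' → 'xiuaxi'
i=13: add t[7]='u' → 'xiuaxiu'
i=15: add t[1]='a' → 'xiuaxiua'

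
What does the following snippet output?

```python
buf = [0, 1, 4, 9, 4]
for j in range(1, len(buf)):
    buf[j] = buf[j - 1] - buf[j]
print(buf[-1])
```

j=1: buf[1] = 0-1 = -1 → [0, -1, 4, 9, 4]
j=2: buf[2] = (-1)-4 = -5 → [0, -1, -5, 9, 4]
j=3: buf[3] = (-5)-9 = -14 → [0, -1, -5, -14, 4]
j=4: buf[4] = (-14)-4 = -18 → [0, -1, -5, -14, -18]

-18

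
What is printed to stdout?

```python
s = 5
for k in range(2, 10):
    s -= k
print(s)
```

-39

k=2: s = 5-2 = 3
k=3: s = 3-3 = 0
k=4: s = 0-4 = -4
k=5: s = (-4)-5 = -9
k=6: s = (-9)-6 = -15
k=7: s = (-15)-7 = -22
k=8: s = (-22)-8 = -30
k=9: s = (-30)-9 = -39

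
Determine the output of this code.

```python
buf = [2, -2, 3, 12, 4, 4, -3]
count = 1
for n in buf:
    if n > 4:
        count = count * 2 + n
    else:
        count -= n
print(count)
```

3

n=2: not >4, count = 1-2 = -1
n=-2: not >4, count = (-1)-(-2) = 1
n=3: not >4, count = 1-3 = -2
n=12: >4, count = (-2)*2+12 = 8
n=4: not >4, count = 8-4 = 4
n=4: not >4, count = 4-4 = 0
n=-3: not >4, count = 0-(-3) = 3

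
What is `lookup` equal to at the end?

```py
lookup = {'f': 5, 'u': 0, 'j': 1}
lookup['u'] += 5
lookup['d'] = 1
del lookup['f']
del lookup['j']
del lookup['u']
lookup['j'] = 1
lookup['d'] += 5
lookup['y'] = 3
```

lookup['u'] = 0+5 = 5 → {'f': 5, 'u': 5, 'j': 1}
lookup['d'] = 1 → {'f': 5, 'u': 5, 'j': 1, 'd': 1}
del 'f' → {'u': 5, 'j': 1, 'd': 1}
del 'j' → {'u': 5, 'd': 1}
del 'u' → {'d': 1}
lookup['j'] = 1 → {'d': 1, 'j': 1}
lookup['d'] = 1+5 = 6 → {'d': 6, 'j': 1}
lookup['y'] = 3 → {'d': 6, 'j': 1, 'y': 3}

{'d': 6, 'j': 1, 'y': 3}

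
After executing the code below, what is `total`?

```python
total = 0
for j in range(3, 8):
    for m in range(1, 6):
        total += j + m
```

j=3,m=1: total = 0+4 = 4
j=3,m=2: total = 4+5 = 9
j=3,m=3: total = 9+6 = 15
j=3,m=4: total = 15+7 = 22
j=3,m=5: total = 22+8 = 30
j=4,m=1: total = 30+5 = 35
j=4,m=2: total = 35+6 = 41
j=4,m=3: total = 41+7 = 48
j=4,m=4: total = 48+8 = 56
j=4,m=5: total = 56+9 = 65
j=5,m=1: total = 65+6 = 71
j=5,m=2: total = 71+7 = 78
j=5,m=3: total = 78+8 = 86
j=5,m=4: total = 86+9 = 95
j=5,m=5: total = 95+10 = 105
j=6,m=1: total = 105+7 = 112
j=6,m=2: total = 112+8 = 120
j=6,m=3: total = 120+9 = 129
j=6,m=4: total = 129+10 = 139
j=6,m=5: total = 139+11 = 150
j=7,m=1: total = 150+8 = 158
j=7,m=2: total = 158+9 = 167
j=7,m=3: total = 167+10 = 177
j=7,m=4: total = 177+11 = 188
j=7,m=5: total = 188+12 = 200

200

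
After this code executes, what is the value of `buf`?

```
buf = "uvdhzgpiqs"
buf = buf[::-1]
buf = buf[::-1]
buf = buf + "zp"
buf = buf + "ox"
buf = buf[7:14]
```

'iqszpox'

reverse → 'sqipgzhdvu'
reverse → 'uvdhzgpiqs'
+ 'zp' → 'uvdhzgpiqszp'
+ 'ox' → 'uvdhzgpiqszpox'
slice [7:14] → 'iqszpox'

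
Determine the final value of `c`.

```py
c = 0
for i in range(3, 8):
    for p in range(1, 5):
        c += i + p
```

150

i=3,p=1: c = 0+4 = 4
i=3,p=2: c = 4+5 = 9
i=3,p=3: c = 9+6 = 15
i=3,p=4: c = 15+7 = 22
i=4,p=1: c = 22+5 = 27
i=4,p=2: c = 27+6 = 33
i=4,p=3: c = 33+7 = 40
i=4,p=4: c = 40+8 = 48
i=5,p=1: c = 48+6 = 54
i=5,p=2: c = 54+7 = 61
i=5,p=3: c = 61+8 = 69
i=5,p=4: c = 69+9 = 78
i=6,p=1: c = 78+7 = 85
i=6,p=2: c = 85+8 = 93
i=6,p=3: c = 93+9 = 102
i=6,p=4: c = 102+10 = 112
i=7,p=1: c = 112+8 = 120
i=7,p=2: c = 120+9 = 129
i=7,p=3: c = 129+10 = 139
i=7,p=4: c = 139+11 = 150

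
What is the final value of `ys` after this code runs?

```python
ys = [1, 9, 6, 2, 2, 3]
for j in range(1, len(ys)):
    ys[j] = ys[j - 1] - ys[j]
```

[1, -8, -14, -16, -18, -21]

j=1: ys[1] = 1-9 = -8 → [1, -8, 6, 2, 2, 3]
j=2: ys[2] = (-8)-6 = -14 → [1, -8, -14, 2, 2, 3]
j=3: ys[3] = (-14)-2 = -16 → [1, -8, -14, -16, 2, 3]
j=4: ys[4] = (-16)-2 = -18 → [1, -8, -14, -16, -18, 3]
j=5: ys[5] = (-18)-3 = -21 → [1, -8, -14, -16, -18, -21]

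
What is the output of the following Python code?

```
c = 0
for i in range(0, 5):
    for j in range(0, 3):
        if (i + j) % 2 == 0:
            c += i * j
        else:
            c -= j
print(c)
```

9

i=0,j=0: even sum, c = 0+0 = 0
i=0,j=1: odd sum, c = 0-1 = -1
i=0,j=2: even sum, c = (-1)+0 = -1
i=1,j=0: odd sum, c = (-1)-0 = -1
i=1,j=1: even sum, c = (-1)+1 = 0
i=1,j=2: odd sum, c = 0-2 = -2
i=2,j=0: even sum, c = (-2)+0 = -2
i=2,j=1: odd sum, c = (-2)-1 = -3
i=2,j=2: even sum, c = (-3)+4 = 1
i=3,j=0: odd sum, c = 1-0 = 1
i=3,j=1: even sum, c = 1+3 = 4
i=3,j=2: odd sum, c = 4-2 = 2
i=4,j=0: even sum, c = 2+0 = 2
i=4,j=1: odd sum, c = 2-1 = 1
i=4,j=2: even sum, c = 1+8 = 9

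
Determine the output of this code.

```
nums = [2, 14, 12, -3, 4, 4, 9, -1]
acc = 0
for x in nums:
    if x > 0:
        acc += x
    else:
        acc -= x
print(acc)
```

49

x=2: >0, acc = 0+2 = 2
x=14: >0, acc = 2+14 = 16
x=12: >0, acc = 16+12 = 28
x=-3: not >0, acc = 28-(-3) = 31
x=4: >0, acc = 31+4 = 35
x=4: >0, acc = 35+4 = 39
x=9: >0, acc = 39+9 = 48
x=-1: not >0, acc = 48-(-1) = 49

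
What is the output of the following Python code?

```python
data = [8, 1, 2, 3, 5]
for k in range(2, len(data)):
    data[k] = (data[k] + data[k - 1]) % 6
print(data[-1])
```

k=2: data[2] = (2+1)%6 = 3 → [8, 1, 3, 3, 5]
k=3: data[3] = (3+3)%6 = 0 → [8, 1, 3, 0, 5]
k=4: data[4] = (5+0)%6 = 5 → [8, 1, 3, 0, 5]

5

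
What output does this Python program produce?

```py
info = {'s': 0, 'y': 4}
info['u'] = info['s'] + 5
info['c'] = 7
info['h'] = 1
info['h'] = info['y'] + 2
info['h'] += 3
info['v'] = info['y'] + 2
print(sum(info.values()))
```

info['u'] = info['s']+5 = 5 → {'s': 0, 'y': 4, 'u': 5}
info['c'] = 7 → {'s': 0, 'y': 4, 'u': 5, 'c': 7}
info['h'] = 1 → {'s': 0, 'y': 4, 'u': 5, 'c': 7, 'h': 1}
info['h'] = info['y']+2 = 6 → {'s': 0, 'y': 4, 'u': 5, 'c': 7, 'h': 6}
info['h'] = 6+3 = 9 → {'s': 0, 'y': 4, 'u': 5, 'c': 7, 'h': 9}
info['v'] = info['y']+2 = 6 → {'s': 0, 'y': 4, 'u': 5, 'c': 7, 'h': 9, 'v': 6}
sum of values = 31

31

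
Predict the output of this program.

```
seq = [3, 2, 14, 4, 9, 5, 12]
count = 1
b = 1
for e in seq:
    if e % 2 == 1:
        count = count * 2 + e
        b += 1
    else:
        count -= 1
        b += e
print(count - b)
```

e=3: odd, count = 1*2+3 = 5; b=2
e=2: not odd, count = 5-1 = 4; b=4
e=14: not odd, count = 4-1 = 3; b=18
e=4: not odd, count = 3-1 = 2; b=22
e=9: odd, count = 2*2+9 = 13; b=23
e=5: odd, count = 13*2+5 = 31; b=24
e=12: not odd, count = 31-1 = 30; b=36
count-b = 30-36 = -6

-6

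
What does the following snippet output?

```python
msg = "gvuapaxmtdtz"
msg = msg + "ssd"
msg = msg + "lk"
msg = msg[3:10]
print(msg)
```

apaxmtd

+ 'ssd' → 'gvuapaxmtdtzssd'
+ 'lk' → 'gvuapaxmtdtzssdlk'
slice [3:10] → 'apaxmtd'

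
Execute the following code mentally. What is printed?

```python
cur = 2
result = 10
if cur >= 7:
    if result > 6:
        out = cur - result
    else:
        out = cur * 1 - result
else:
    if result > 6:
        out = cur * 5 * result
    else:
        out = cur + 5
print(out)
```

cur=2, result=10
cur >= 7 is False; result > 6 is True
→ out = cur * 5 * result = 100

100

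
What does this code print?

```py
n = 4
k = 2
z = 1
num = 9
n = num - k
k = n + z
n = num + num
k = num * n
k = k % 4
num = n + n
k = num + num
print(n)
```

n = 9-2 = 7
k = 7+1 = 8
n = 9+9 = 18
k = 9*18 = 162
k = 162%4 = 2
num = 18+18 = 36
k = 36+36 = 72

18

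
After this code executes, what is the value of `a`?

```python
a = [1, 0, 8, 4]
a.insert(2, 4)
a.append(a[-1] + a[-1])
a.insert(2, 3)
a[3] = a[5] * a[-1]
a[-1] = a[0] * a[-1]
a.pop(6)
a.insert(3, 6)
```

[1, 0, 3, 6, 32, 8, 4]

insert 4 at 2 → [1, 0, 4, 8, 4]
append a[-1]+a[-1] = 4+4 = 8 → [1, 0, 4, 8, 4, 8]
insert 3 at 2 → [1, 0, 3, 4, 8, 4, 8]
a[3] = a[5]*a[-1] = 4*8 = 32 → [1, 0, 3, 32, 8, 4, 8]
a[-1] = a[0]*a[-1] = 1*8 = 8 → [1, 0, 3, 32, 8, 4, 8]
pop(6) removes 8 → [1, 0, 3, 32, 8, 4]
insert 6 at 3 → [1, 0, 3, 6, 32, 8, 4]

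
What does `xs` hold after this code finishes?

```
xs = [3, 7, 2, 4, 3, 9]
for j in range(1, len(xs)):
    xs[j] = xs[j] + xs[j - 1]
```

[3, 10, 12, 16, 19, 28]

j=1: xs[1] = 7+3 = 10 → [3, 10, 2, 4, 3, 9]
j=2: xs[2] = 2+10 = 12 → [3, 10, 12, 4, 3, 9]
j=3: xs[3] = 4+12 = 16 → [3, 10, 12, 16, 3, 9]
j=4: xs[4] = 3+16 = 19 → [3, 10, 12, 16, 19, 9]
j=5: xs[5] = 9+19 = 28 → [3, 10, 12, 16, 19, 28]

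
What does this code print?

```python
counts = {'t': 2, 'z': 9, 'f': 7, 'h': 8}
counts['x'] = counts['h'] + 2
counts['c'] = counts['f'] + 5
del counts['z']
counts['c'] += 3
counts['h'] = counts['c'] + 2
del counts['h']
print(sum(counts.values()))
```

34

counts['x'] = counts['h']+2 = 10 → {'t': 2, 'z': 9, 'f': 7, 'h': 8, 'x': 10}
counts['c'] = counts['f']+5 = 12 → {'t': 2, 'z': 9, 'f': 7, 'h': 8, 'x': 10, 'c': 12}
del 'z' → {'t': 2, 'f': 7, 'h': 8, 'x': 10, 'c': 12}
counts['c'] = 12+3 = 15 → {'t': 2, 'f': 7, 'h': 8, 'x': 10, 'c': 15}
counts['h'] = counts['c']+2 = 17 → {'t': 2, 'f': 7, 'h': 17, 'x': 10, 'c': 15}
del 'h' → {'t': 2, 'f': 7, 'x': 10, 'c': 15}
sum of values = 34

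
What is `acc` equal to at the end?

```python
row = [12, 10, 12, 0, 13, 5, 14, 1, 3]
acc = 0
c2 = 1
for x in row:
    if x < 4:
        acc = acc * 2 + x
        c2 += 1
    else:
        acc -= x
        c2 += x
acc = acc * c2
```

-27650

x=12: not <4, acc = 0-12 = -12; c2=13
x=10: not <4, acc = (-12)-10 = -22; c2=23
x=12: not <4, acc = (-22)-12 = -34; c2=35
x=0: <4, acc = (-34)*2+0 = -68; c2=36
x=13: not <4, acc = (-68)-13 = -81; c2=49
x=5: not <4, acc = (-81)-5 = -86; c2=54
x=14: not <4, acc = (-86)-14 = -100; c2=68
x=1: <4, acc = (-100)*2+1 = -199; c2=69
x=3: <4, acc = (-199)*2+3 = -395; c2=70
acc*c2 = (-395)*70 = -27650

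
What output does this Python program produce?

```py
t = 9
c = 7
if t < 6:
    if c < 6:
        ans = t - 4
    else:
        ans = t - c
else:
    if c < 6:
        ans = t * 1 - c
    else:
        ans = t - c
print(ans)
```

t=9, c=7
t < 6 is False; c < 6 is False
→ ans = t - c = 2

2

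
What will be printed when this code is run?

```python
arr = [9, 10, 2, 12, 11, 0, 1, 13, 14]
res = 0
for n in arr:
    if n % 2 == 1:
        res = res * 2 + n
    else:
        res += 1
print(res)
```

160

n=9: odd, res = 0*2+9 = 9
n=10: not odd, res = 9+1 = 10
n=2: not odd, res = 10+1 = 11
n=12: not odd, res = 11+1 = 12
n=11: odd, res = 12*2+11 = 35
n=0: not odd, res = 35+1 = 36
n=1: odd, res = 36*2+1 = 73
n=13: odd, res = 73*2+13 = 159
n=14: not odd, res = 159+1 = 160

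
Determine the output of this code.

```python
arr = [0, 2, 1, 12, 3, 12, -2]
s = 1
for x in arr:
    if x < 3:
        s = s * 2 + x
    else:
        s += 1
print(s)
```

x=0: <3, s = 1*2+0 = 2
x=2: <3, s = 2*2+2 = 6
x=1: <3, s = 6*2+1 = 13
x=12: not <3, s = 13+1 = 14
x=3: not <3, s = 14+1 = 15
x=12: not <3, s = 15+1 = 16
x=-2: <3, s = 16*2+(-2) = 30

30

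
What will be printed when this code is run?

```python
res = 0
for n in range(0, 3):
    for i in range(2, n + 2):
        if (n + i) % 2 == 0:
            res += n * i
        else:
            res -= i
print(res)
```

n=1,i=2: odd sum, res = 0-2 = -2
n=2,i=2: even sum, res = (-2)+4 = 2
n=2,i=3: odd sum, res = 2-3 = -1

-1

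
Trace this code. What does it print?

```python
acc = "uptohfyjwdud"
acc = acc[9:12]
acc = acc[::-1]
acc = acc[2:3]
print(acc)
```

d

slice [9:12] → 'dud'
reverse → 'dud'
slice [2:3] → 'd'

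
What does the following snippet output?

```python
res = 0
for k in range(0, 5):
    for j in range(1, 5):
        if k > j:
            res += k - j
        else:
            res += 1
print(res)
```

24

k=0,j=1: not 0>1, res = 0+1 = 1
k=0,j=2: not 0>2, res = 1+1 = 2
k=0,j=3: not 0>3, res = 2+1 = 3
k=0,j=4: not 0>4, res = 3+1 = 4
k=1,j=1: not 1>1, res = 4+1 = 5
k=1,j=2: not 1>2, res = 5+1 = 6
k=1,j=3: not 1>3, res = 6+1 = 7
k=1,j=4: not 1>4, res = 7+1 = 8
k=2,j=1: 2>1, res = 8+1 = 9
k=2,j=2: not 2>2, res = 9+1 = 10
k=2,j=3: not 2>3, res = 10+1 = 11
k=2,j=4: not 2>4, res = 11+1 = 12
k=3,j=1: 3>1, res = 12+2 = 14
k=3,j=2: 3>2, res = 14+1 = 15
k=3,j=3: not 3>3, res = 15+1 = 16
k=3,j=4: not 3>4, res = 16+1 = 17
k=4,j=1: 4>1, res = 17+3 = 20
k=4,j=2: 4>2, res = 20+2 = 22
k=4,j=3: 4>3, res = 22+1 = 23
k=4,j=4: not 4>4, res = 23+1 = 24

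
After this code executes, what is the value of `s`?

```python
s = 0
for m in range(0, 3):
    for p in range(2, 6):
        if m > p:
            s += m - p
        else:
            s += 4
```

m=0,p=2: not 0>2, s = 0+4 = 4
m=0,p=3: not 0>3, s = 4+4 = 8
m=0,p=4: not 0>4, s = 8+4 = 12
m=0,p=5: not 0>5, s = 12+4 = 16
m=1,p=2: not 1>2, s = 16+4 = 20
m=1,p=3: not 1>3, s = 20+4 = 24
m=1,p=4: not 1>4, s = 24+4 = 28
m=1,p=5: not 1>5, s = 28+4 = 32
m=2,p=2: not 2>2, s = 32+4 = 36
m=2,p=3: not 2>3, s = 36+4 = 40
m=2,p=4: not 2>4, s = 40+4 = 44
m=2,p=5: not 2>5, s = 44+4 = 48

48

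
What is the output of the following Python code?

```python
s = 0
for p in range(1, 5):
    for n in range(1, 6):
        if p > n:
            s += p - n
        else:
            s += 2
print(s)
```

p=1,n=1: not 1>1, s = 0+2 = 2
p=1,n=2: not 1>2, s = 2+2 = 4
p=1,n=3: not 1>3, s = 4+2 = 6
p=1,n=4: not 1>4, s = 6+2 = 8
p=1,n=5: not 1>5, s = 8+2 = 10
p=2,n=1: 2>1, s = 10+1 = 11
p=2,n=2: not 2>2, s = 11+2 = 13
p=2,n=3: not 2>3, s = 13+2 = 15
p=2,n=4: not 2>4, s = 15+2 = 17
p=2,n=5: not 2>5, s = 17+2 = 19
p=3,n=1: 3>1, s = 19+2 = 21
p=3,n=2: 3>2, s = 21+1 = 22
p=3,n=3: not 3>3, s = 22+2 = 24
p=3,n=4: not 3>4, s = 24+2 = 26
p=3,n=5: not 3>5, s = 26+2 = 28
p=4,n=1: 4>1, s = 28+3 = 31
p=4,n=2: 4>2, s = 31+2 = 33
p=4,n=3: 4>3, s = 33+1 = 34
p=4,n=4: not 4>4, s = 34+2 = 36
p=4,n=5: not 4>5, s = 36+2 = 38

38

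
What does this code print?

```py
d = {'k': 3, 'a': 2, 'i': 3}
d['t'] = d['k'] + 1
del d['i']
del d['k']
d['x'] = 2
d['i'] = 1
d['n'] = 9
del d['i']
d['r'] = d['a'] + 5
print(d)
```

d['t'] = d['k']+1 = 4 → {'k': 3, 'a': 2, 'i': 3, 't': 4}
del 'i' → {'k': 3, 'a': 2, 't': 4}
del 'k' → {'a': 2, 't': 4}
d['x'] = 2 → {'a': 2, 't': 4, 'x': 2}
d['i'] = 1 → {'a': 2, 't': 4, 'x': 2, 'i': 1}
d['n'] = 9 → {'a': 2, 't': 4, 'x': 2, 'i': 1, 'n': 9}
del 'i' → {'a': 2, 't': 4, 'x': 2, 'n': 9}
d['r'] = d['a']+5 = 7 → {'a': 2, 't': 4, 'x': 2, 'n': 9, 'r': 7}

{'a': 2, 't': 4, 'x': 2, 'n': 9, 'r': 7}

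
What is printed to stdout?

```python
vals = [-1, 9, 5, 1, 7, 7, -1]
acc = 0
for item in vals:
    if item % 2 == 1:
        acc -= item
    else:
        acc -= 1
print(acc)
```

-27

item=-1: odd, acc = 0-(-1) = 1
item=9: odd, acc = 1-9 = -8
item=5: odd, acc = (-8)-5 = -13
item=1: odd, acc = (-13)-1 = -14
item=7: odd, acc = (-14)-7 = -21
item=7: odd, acc = (-21)-7 = -28
item=-1: odd, acc = (-28)-(-1) = -27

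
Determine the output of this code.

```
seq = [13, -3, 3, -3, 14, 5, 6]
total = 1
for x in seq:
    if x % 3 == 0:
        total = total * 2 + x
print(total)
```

x=13: not %3==0
x=-3: %3==0, total = 1*2+(-3) = -1
x=3: %3==0, total = (-1)*2+3 = 1
x=-3: %3==0, total = 1*2+(-3) = -1
x=14: not %3==0
x=5: not %3==0
x=6: %3==0, total = (-1)*2+6 = 4

4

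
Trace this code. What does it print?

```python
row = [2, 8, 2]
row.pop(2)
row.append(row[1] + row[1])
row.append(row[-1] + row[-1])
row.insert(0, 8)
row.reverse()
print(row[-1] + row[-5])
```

40

pop(2) removes 2 → [2, 8]
append row[1]+row[1] = 8+8 = 16 → [2, 8, 16]
append row[-1]+row[-1] = 16+16 = 32 → [2, 8, 16, 32]
insert 8 at 0 → [8, 2, 8, 16, 32]
reverse → [32, 16, 8, 2, 8]
row[-1]+row[-5] = 8+32 = 40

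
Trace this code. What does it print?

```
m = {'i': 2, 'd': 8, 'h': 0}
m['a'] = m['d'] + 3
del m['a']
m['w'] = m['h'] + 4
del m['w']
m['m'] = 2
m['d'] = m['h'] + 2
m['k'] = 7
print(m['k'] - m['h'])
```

m['a'] = m['d']+3 = 11 → {'i': 2, 'd': 8, 'h': 0, 'a': 11}
del 'a' → {'i': 2, 'd': 8, 'h': 0}
m['w'] = m['h']+4 = 4 → {'i': 2, 'd': 8, 'h': 0, 'w': 4}
del 'w' → {'i': 2, 'd': 8, 'h': 0}
m['m'] = 2 → {'i': 2, 'd': 8, 'h': 0, 'm': 2}
m['d'] = m['h']+2 = 2 → {'i': 2, 'd': 2, 'h': 0, 'm': 2}
m['k'] = 7 → {'i': 2, 'd': 2, 'h': 0, 'm': 2, 'k': 7}
m['k']-m['h'] = 7-0 = 7

7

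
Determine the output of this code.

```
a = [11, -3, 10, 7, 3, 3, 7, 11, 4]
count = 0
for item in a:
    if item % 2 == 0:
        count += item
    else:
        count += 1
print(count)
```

21

item=11: not even, count = 0+1 = 1
item=-3: not even, count = 1+1 = 2
item=10: even, count = 2+10 = 12
item=7: not even, count = 12+1 = 13
item=3: not even, count = 13+1 = 14
item=3: not even, count = 14+1 = 15
item=7: not even, count = 15+1 = 16
item=11: not even, count = 16+1 = 17
item=4: even, count = 17+4 = 21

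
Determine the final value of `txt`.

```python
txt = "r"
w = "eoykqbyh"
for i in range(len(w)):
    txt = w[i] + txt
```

i=0: prepend 'e' → 'er'
i=1: prepend 'o' → 'oer'
i=2: prepend 'y' → 'yoer'
i=3: prepend 'k' → 'kyoer'
i=4: prepend 'q' → 'qkyoer'
i=5: prepend 'b' → 'bqkyoer'
i=6: prepend 'y' → 'ybqkyoer'
i=7: prepend 'h' → 'hybqkyoer'

'hybqkyoer'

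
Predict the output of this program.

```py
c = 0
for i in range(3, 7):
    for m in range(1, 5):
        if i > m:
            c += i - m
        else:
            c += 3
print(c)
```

i=3,m=1: 3>1, c = 0+2 = 2
i=3,m=2: 3>2, c = 2+1 = 3
i=3,m=3: not 3>3, c = 3+3 = 6
i=3,m=4: not 3>4, c = 6+3 = 9
i=4,m=1: 4>1, c = 9+3 = 12
i=4,m=2: 4>2, c = 12+2 = 14
i=4,m=3: 4>3, c = 14+1 = 15
i=4,m=4: not 4>4, c = 15+3 = 18
i=5,m=1: 5>1, c = 18+4 = 22
i=5,m=2: 5>2, c = 22+3 = 25
i=5,m=3: 5>3, c = 25+2 = 27
i=5,m=4: 5>4, c = 27+1 = 28
i=6,m=1: 6>1, c = 28+5 = 33
i=6,m=2: 6>2, c = 33+4 = 37
i=6,m=3: 6>3, c = 37+3 = 40
i=6,m=4: 6>4, c = 40+2 = 42

42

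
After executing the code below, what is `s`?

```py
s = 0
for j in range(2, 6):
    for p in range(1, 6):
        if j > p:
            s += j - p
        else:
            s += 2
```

j=2,p=1: 2>1, s = 0+1 = 1
j=2,p=2: not 2>2, s = 1+2 = 3
j=2,p=3: not 2>3, s = 3+2 = 5
j=2,p=4: not 2>4, s = 5+2 = 7
j=2,p=5: not 2>5, s = 7+2 = 9
j=3,p=1: 3>1, s = 9+2 = 11
j=3,p=2: 3>2, s = 11+1 = 12
j=3,p=3: not 3>3, s = 12+2 = 14
j=3,p=4: not 3>4, s = 14+2 = 16
j=3,p=5: not 3>5, s = 16+2 = 18
j=4,p=1: 4>1, s = 18+3 = 21
j=4,p=2: 4>2, s = 21+2 = 23
j=4,p=3: 4>3, s = 23+1 = 24
j=4,p=4: not 4>4, s = 24+2 = 26
j=4,p=5: not 4>5, s = 26+2 = 28
j=5,p=1: 5>1, s = 28+4 = 32
j=5,p=2: 5>2, s = 32+3 = 35
j=5,p=3: 5>3, s = 35+2 = 37
j=5,p=4: 5>4, s = 37+1 = 38
j=5,p=5: not 5>5, s = 38+2 = 40

40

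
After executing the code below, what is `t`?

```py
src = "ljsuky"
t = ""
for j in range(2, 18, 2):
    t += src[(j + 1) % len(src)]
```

j=2: add src[3]='u' → 'u'
j=4: add src[5]='y' → 'uy'
j=6: add src[1]='j' → 'uyj'
j=8: add src[3]='u' → 'uyju'
j=10: add src[5]='y' → 'uyjuy'
j=12: add src[1]='j' → 'uyjuyj'
j=14: add src[3]='u' → 'uyjuyju'
j=16: add src[5]='y' → 'uyjuyjuy'

'uyjuyjuy'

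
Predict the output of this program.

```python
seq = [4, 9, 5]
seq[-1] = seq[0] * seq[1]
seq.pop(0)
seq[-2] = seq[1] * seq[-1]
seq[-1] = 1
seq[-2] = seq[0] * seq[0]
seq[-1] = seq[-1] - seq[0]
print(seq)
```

[1679616, -1679615]

seq[-1] = seq[0]*seq[1] = 4*9 = 36 → [4, 9, 36]
pop(0) removes 4 → [9, 36]
seq[-2] = seq[1]*seq[-1] = 36*36 = 1296 → [1296, 36]
seq[-1] = 1 → [1296, 1]
seq[-2] = seq[0]*seq[0] = 1296*1296 = 1679616 → [1679616, 1]
seq[-1] = seq[-1]-seq[0] = 1-1679616 = -1679615 → [1679616, -1679615]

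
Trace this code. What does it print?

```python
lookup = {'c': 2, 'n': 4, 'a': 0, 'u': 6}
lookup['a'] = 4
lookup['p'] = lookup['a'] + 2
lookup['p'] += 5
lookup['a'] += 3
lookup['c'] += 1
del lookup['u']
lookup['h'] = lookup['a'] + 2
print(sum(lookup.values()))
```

34

lookup['a'] = 4 → {'c': 2, 'n': 4, 'a': 4, 'u': 6}
lookup['p'] = lookup['a']+2 = 6 → {'c': 2, 'n': 4, 'a': 4, 'u': 6, 'p': 6}
lookup['p'] = 6+5 = 11 → {'c': 2, 'n': 4, 'a': 4, 'u': 6, 'p': 11}
lookup['a'] = 4+3 = 7 → {'c': 2, 'n': 4, 'a': 7, 'u': 6, 'p': 11}
lookup['c'] = 2+1 = 3 → {'c': 3, 'n': 4, 'a': 7, 'u': 6, 'p': 11}
del 'u' → {'c': 3, 'n': 4, 'a': 7, 'p': 11}
lookup['h'] = lookup['a']+2 = 9 → {'c': 3, 'n': 4, 'a': 7, 'p': 11, 'h': 9}
sum of values = 34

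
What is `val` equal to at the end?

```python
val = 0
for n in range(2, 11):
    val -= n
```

n=2: val = 0-2 = -2
n=3: val = (-2)-3 = -5
n=4: val = (-5)-4 = -9
n=5: val = (-9)-5 = -14
n=6: val = (-14)-6 = -20
n=7: val = (-20)-7 = -27
n=8: val = (-27)-8 = -35
n=9: val = (-35)-9 = -44
n=10: val = (-44)-10 = -54

-54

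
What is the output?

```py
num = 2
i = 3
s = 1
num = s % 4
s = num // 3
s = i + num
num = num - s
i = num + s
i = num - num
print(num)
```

-3

num = 1%4 = 1
s = 1//3 = 0
s = 3+1 = 4
num = 1-4 = -3
i = (-3)+4 = 1
i = (-3)-(-3) = 0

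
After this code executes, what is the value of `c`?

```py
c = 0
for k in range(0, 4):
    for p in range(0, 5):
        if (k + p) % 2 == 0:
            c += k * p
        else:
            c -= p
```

8

k=0,p=0: even sum, c = 0+0 = 0
k=0,p=1: odd sum, c = 0-1 = -1
k=0,p=2: even sum, c = (-1)+0 = -1
k=0,p=3: odd sum, c = (-1)-3 = -4
k=0,p=4: even sum, c = (-4)+0 = -4
k=1,p=0: odd sum, c = (-4)-0 = -4
k=1,p=1: even sum, c = (-4)+1 = -3
k=1,p=2: odd sum, c = (-3)-2 = -5
k=1,p=3: even sum, c = (-5)+3 = -2
k=1,p=4: odd sum, c = (-2)-4 = -6
k=2,p=0: even sum, c = (-6)+0 = -6
k=2,p=1: odd sum, c = (-6)-1 = -7
k=2,p=2: even sum, c = (-7)+4 = -3
k=2,p=3: odd sum, c = (-3)-3 = -6
k=2,p=4: even sum, c = (-6)+8 = 2
k=3,p=0: odd sum, c = 2-0 = 2
k=3,p=1: even sum, c = 2+3 = 5
k=3,p=2: odd sum, c = 5-2 = 3
k=3,p=3: even sum, c = 3+9 = 12
k=3,p=4: odd sum, c = 12-4 = 8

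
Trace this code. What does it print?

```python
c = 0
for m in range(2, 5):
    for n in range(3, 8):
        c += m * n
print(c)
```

m=2,n=3: c = 0+6 = 6
m=2,n=4: c = 6+8 = 14
m=2,n=5: c = 14+10 = 24
m=2,n=6: c = 24+12 = 36
m=2,n=7: c = 36+14 = 50
m=3,n=3: c = 50+9 = 59
m=3,n=4: c = 59+12 = 71
m=3,n=5: c = 71+15 = 86
m=3,n=6: c = 86+18 = 104
m=3,n=7: c = 104+21 = 125
m=4,n=3: c = 125+12 = 137
m=4,n=4: c = 137+16 = 153
m=4,n=5: c = 153+20 = 173
m=4,n=6: c = 173+24 = 197
m=4,n=7: c = 197+28 = 225

225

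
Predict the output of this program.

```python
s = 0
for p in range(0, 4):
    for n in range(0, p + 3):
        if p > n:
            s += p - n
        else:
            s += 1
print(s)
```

p=0,n=0: not 0>0, s = 0+1 = 1
p=0,n=1: not 0>1, s = 1+1 = 2
p=0,n=2: not 0>2, s = 2+1 = 3
p=1,n=0: 1>0, s = 3+1 = 4
p=1,n=1: not 1>1, s = 4+1 = 5
p=1,n=2: not 1>2, s = 5+1 = 6
p=1,n=3: not 1>3, s = 6+1 = 7
p=2,n=0: 2>0, s = 7+2 = 9
p=2,n=1: 2>1, s = 9+1 = 10
p=2,n=2: not 2>2, s = 10+1 = 11
p=2,n=3: not 2>3, s = 11+1 = 12
p=2,n=4: not 2>4, s = 12+1 = 13
p=3,n=0: 3>0, s = 13+3 = 16
p=3,n=1: 3>1, s = 16+2 = 18
p=3,n=2: 3>2, s = 18+1 = 19
p=3,n=3: not 3>3, s = 19+1 = 20
p=3,n=4: not 3>4, s = 20+1 = 21
p=3,n=5: not 3>5, s = 21+1 = 22

22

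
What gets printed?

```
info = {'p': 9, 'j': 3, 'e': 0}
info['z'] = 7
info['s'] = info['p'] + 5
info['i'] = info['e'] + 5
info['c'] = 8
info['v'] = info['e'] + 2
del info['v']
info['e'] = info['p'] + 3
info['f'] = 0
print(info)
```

{'p': 9, 'j': 3, 'e': 12, 'z': 7, 's': 14, 'i': 5, 'c': 8, 'f': 0}

info['z'] = 7 → {'p': 9, 'j': 3, 'e': 0, 'z': 7}
info['s'] = info['p']+5 = 14 → {'p': 9, 'j': 3, 'e': 0, 'z': 7, 's': 14}
info['i'] = info['e']+5 = 5 → {'p': 9, 'j': 3, 'e': 0, 'z': 7, 's': 14, 'i': 5}
info['c'] = 8 → {'p': 9, 'j': 3, 'e': 0, 'z': 7, 's': 14, 'i': 5, 'c': 8}
info['v'] = info['e']+2 = 2 → {'p': 9, 'j': 3, 'e': 0, 'z': 7, 's': 14, 'i': 5, 'c': 8, 'v': 2}
del 'v' → {'p': 9, 'j': 3, 'e': 0, 'z': 7, 's': 14, 'i': 5, 'c': 8}
info['e'] = info['p']+3 = 12 → {'p': 9, 'j': 3, 'e': 12, 'z': 7, 's': 14, 'i': 5, 'c': 8}
info['f'] = 0 → {'p': 9, 'j': 3, 'e': 12, 'z': 7, 's': 14, 'i': 5, 'c': 8, 'f': 0}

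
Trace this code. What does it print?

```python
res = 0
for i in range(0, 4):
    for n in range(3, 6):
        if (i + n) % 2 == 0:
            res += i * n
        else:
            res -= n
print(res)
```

16

i=0,n=3: odd sum, res = 0-3 = -3
i=0,n=4: even sum, res = (-3)+0 = -3
i=0,n=5: odd sum, res = (-3)-5 = -8
i=1,n=3: even sum, res = (-8)+3 = -5
i=1,n=4: odd sum, res = (-5)-4 = -9
i=1,n=5: even sum, res = (-9)+5 = -4
i=2,n=3: odd sum, res = (-4)-3 = -7
i=2,n=4: even sum, res = (-7)+8 = 1
i=2,n=5: odd sum, res = 1-5 = -4
i=3,n=3: even sum, res = (-4)+9 = 5
i=3,n=4: odd sum, res = 5-4 = 1
i=3,n=5: even sum, res = 1+15 = 16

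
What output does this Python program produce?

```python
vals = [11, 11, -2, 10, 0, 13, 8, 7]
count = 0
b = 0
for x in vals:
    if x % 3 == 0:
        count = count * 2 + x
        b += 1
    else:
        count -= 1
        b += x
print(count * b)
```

-649

x=11: not %3==0, count = 0-1 = -1; b=11
x=11: not %3==0, count = (-1)-1 = -2; b=22
x=-2: not %3==0, count = (-2)-1 = -3; b=20
x=10: not %3==0, count = (-3)-1 = -4; b=30
x=0: %3==0, count = (-4)*2+0 = -8; b=31
x=13: not %3==0, count = (-8)-1 = -9; b=44
x=8: not %3==0, count = (-9)-1 = -10; b=52
x=7: not %3==0, count = (-10)-1 = -11; b=59
count*b = (-11)*59 = -649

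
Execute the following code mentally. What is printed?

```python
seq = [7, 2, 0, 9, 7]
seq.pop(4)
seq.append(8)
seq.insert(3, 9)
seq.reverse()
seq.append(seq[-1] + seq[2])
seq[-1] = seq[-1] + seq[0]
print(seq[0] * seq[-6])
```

pop(4) removes 7 → [7, 2, 0, 9]
append 8 → [7, 2, 0, 9, 8]
insert 9 at 3 → [7, 2, 0, 9, 9, 8]
reverse → [8, 9, 9, 0, 2, 7]
append seq[-1]+seq[2] = 7+9 = 16 → [8, 9, 9, 0, 2, 7, 16]
seq[-1] = seq[-1]+seq[0] = 16+8 = 24 → [8, 9, 9, 0, 2, 7, 24]
seq[0]*seq[-6] = 8*9 = 72

72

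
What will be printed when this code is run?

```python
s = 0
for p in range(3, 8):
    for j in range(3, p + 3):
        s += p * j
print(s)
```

725

p=3,j=3: s = 0+9 = 9
p=3,j=4: s = 9+12 = 21
p=3,j=5: s = 21+15 = 36
p=4,j=3: s = 36+12 = 48
p=4,j=4: s = 48+16 = 64
p=4,j=5: s = 64+20 = 84
p=4,j=6: s = 84+24 = 108
p=5,j=3: s = 108+15 = 123
p=5,j=4: s = 123+20 = 143
p=5,j=5: s = 143+25 = 168
p=5,j=6: s = 168+30 = 198
p=5,j=7: s = 198+35 = 233
p=6,j=3: s = 233+18 = 251
p=6,j=4: s = 251+24 = 275
p=6,j=5: s = 275+30 = 305
p=6,j=6: s = 305+36 = 341
p=6,j=7: s = 341+42 = 383
p=6,j=8: s = 383+48 = 431
p=7,j=3: s = 431+21 = 452
p=7,j=4: s = 452+28 = 480
p=7,j=5: s = 480+35 = 515
p=7,j=6: s = 515+42 = 557
p=7,j=7: s = 557+49 = 606
p=7,j=8: s = 606+56 = 662
p=7,j=9: s = 662+63 = 725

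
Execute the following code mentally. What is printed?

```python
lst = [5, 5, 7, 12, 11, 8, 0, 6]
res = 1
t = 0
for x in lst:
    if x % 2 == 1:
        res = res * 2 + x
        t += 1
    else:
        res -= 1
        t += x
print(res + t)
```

126

x=5: odd, res = 1*2+5 = 7; t=1
x=5: odd, res = 7*2+5 = 19; t=2
x=7: odd, res = 19*2+7 = 45; t=3
x=12: not odd, res = 45-1 = 44; t=15
x=11: odd, res = 44*2+11 = 99; t=16
x=8: not odd, res = 99-1 = 98; t=24
x=0: not odd, res = 98-1 = 97; t=24
x=6: not odd, res = 97-1 = 96; t=30
res+t = 96+30 = 126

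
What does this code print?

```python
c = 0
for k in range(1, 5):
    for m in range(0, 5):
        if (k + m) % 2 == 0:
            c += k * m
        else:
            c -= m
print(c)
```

32

k=1,m=0: odd sum, c = 0-0 = 0
k=1,m=1: even sum, c = 0+1 = 1
k=1,m=2: odd sum, c = 1-2 = -1
k=1,m=3: even sum, c = (-1)+3 = 2
k=1,m=4: odd sum, c = 2-4 = -2
k=2,m=0: even sum, c = (-2)+0 = -2
k=2,m=1: odd sum, c = (-2)-1 = -3
k=2,m=2: even sum, c = (-3)+4 = 1
k=2,m=3: odd sum, c = 1-3 = -2
k=2,m=4: even sum, c = (-2)+8 = 6
k=3,m=0: odd sum, c = 6-0 = 6
k=3,m=1: even sum, c = 6+3 = 9
k=3,m=2: odd sum, c = 9-2 = 7
k=3,m=3: even sum, c = 7+9 = 16
k=3,m=4: odd sum, c = 16-4 = 12
k=4,m=0: even sum, c = 12+0 = 12
k=4,m=1: odd sum, c = 12-1 = 11
k=4,m=2: even sum, c = 11+8 = 19
k=4,m=3: odd sum, c = 19-3 = 16
k=4,m=4: even sum, c = 16+16 = 32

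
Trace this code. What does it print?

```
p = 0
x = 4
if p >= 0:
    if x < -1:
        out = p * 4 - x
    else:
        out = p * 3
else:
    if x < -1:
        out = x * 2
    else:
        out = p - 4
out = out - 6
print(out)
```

p=0, x=4
p >= 0 is True; x < -1 is False
→ out = p * 3 = 0
out = 0-6 = -6

-6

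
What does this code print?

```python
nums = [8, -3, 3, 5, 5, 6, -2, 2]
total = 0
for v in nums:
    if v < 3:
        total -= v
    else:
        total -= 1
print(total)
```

v=8: not <3, total = 0-1 = -1
v=-3: <3, total = (-1)-(-3) = 2
v=3: not <3, total = 2-1 = 1
v=5: not <3, total = 1-1 = 0
v=5: not <3, total = 0-1 = -1
v=6: not <3, total = (-1)-1 = -2
v=-2: <3, total = (-2)-(-2) = 0
v=2: <3, total = 0-2 = -2

-2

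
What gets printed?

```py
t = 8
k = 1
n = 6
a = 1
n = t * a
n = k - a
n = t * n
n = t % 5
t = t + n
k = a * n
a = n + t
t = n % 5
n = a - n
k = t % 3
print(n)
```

11

n = 8*1 = 8
n = 1-1 = 0
n = 8*0 = 0
n = 8%5 = 3
t = 8+3 = 11
k = 1*3 = 3
a = 3+11 = 14
t = 3%5 = 3
n = 14-3 = 11
k = 3%3 = 0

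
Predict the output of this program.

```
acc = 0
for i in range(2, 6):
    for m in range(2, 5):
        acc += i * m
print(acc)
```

i=2,m=2: acc = 0+4 = 4
i=2,m=3: acc = 4+6 = 10
i=2,m=4: acc = 10+8 = 18
i=3,m=2: acc = 18+6 = 24
i=3,m=3: acc = 24+9 = 33
i=3,m=4: acc = 33+12 = 45
i=4,m=2: acc = 45+8 = 53
i=4,m=3: acc = 53+12 = 65
i=4,m=4: acc = 65+16 = 81
i=5,m=2: acc = 81+10 = 91
i=5,m=3: acc = 91+15 = 106
i=5,m=4: acc = 106+20 = 126

126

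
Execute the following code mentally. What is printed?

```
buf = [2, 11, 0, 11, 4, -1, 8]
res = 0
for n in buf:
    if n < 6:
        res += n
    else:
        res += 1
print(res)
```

8

n=2: <6, res = 0+2 = 2
n=11: not <6, res = 2+1 = 3
n=0: <6, res = 3+0 = 3
n=11: not <6, res = 3+1 = 4
n=4: <6, res = 4+4 = 8
n=-1: <6, res = 8+(-1) = 7
n=8: not <6, res = 7+1 = 8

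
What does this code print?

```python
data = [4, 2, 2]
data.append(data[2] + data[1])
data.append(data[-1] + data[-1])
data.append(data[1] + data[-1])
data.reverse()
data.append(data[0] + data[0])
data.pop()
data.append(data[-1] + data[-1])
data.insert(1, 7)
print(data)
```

append data[2]+data[1] = 2+2 = 4 → [4, 2, 2, 4]
append data[-1]+data[-1] = 4+4 = 8 → [4, 2, 2, 4, 8]
append data[1]+data[-1] = 2+8 = 10 → [4, 2, 2, 4, 8, 10]
reverse → [10, 8, 4, 2, 2, 4]
append data[0]+data[0] = 10+10 = 20 → [10, 8, 4, 2, 2, 4, 20]
pop() removes 20 → [10, 8, 4, 2, 2, 4]
append data[-1]+data[-1] = 4+4 = 8 → [10, 8, 4, 2, 2, 4, 8]
insert 7 at 1 → [10, 7, 8, 4, 2, 2, 4, 8]

[10, 7, 8, 4, 2, 2, 4, 8]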